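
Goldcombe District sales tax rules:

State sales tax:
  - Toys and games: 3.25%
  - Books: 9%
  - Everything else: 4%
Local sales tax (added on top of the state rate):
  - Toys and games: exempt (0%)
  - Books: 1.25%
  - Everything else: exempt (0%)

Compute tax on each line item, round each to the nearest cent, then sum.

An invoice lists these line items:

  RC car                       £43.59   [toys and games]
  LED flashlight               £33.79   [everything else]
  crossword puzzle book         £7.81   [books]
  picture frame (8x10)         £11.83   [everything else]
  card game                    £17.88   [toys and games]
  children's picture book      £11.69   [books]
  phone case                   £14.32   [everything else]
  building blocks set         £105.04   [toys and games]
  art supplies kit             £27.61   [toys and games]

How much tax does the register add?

RC car £43.59: toys and games → 3.25% + 0% local = 3.25% → £1.42
LED flashlight £33.79: everything else → 4% + 0% local = 4% → £1.35
Crossword puzzle book £7.81: books → 9% + 1.25% local = 10.25% → £0.80
Picture frame (8x10) £11.83: everything else → 4% + 0% local = 4% → £0.47
Card game £17.88: toys and games → 3.25% + 0% local = 3.25% → £0.58
Children's picture book £11.69: books → 9% + 1.25% local = 10.25% → £1.20
Phone case £14.32: everything else → 4% + 0% local = 4% → £0.57
Building blocks set £105.04: toys and games → 3.25% + 0% local = 3.25% → £3.41
Art supplies kit £27.61: toys and games → 3.25% + 0% local = 3.25% → £0.90
Total tax = £1.42 + £1.35 + £0.80 + £0.47 + £0.58 + £1.20 + £0.57 + £3.41 + £0.90 = £10.70

£10.70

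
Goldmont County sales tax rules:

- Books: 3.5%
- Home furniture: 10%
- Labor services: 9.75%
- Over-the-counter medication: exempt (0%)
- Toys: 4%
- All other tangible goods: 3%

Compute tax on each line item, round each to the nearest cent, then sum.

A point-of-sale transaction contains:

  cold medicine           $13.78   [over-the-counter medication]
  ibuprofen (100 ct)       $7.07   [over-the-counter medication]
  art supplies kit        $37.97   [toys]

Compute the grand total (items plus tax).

$60.34

Cold medicine $13.78: over-the-counter medication → 0% → $0.00
Ibuprofen (100 ct) $7.07: over-the-counter medication → 0% → $0.00
Art supplies kit $37.97: toys → 4% → $1.52
Subtotal = $58.82; tax = $1.52; total due = $60.34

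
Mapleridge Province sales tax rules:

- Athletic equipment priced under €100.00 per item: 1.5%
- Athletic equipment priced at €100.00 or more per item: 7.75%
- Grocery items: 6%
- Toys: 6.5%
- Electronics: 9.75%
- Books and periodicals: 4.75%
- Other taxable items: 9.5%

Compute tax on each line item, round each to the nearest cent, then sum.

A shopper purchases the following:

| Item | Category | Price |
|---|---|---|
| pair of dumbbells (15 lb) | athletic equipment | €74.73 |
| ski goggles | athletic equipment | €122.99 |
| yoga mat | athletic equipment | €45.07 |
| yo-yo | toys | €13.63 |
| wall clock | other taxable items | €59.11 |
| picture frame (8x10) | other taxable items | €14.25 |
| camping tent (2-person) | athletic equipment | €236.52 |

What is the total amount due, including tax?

€603.82

Pair of dumbbells (15 lb) €74.73: athletic equipment, under €100.00 → 1.5% → €1.12
Ski goggles €122.99: athletic equipment, €100.00 or more → 7.75% → €9.53
Yoga mat €45.07: athletic equipment, under €100.00 → 1.5% → €0.68
Yo-yo €13.63: toys → 6.5% → €0.89
Wall clock €59.11: other taxable items → 9.5% → €5.62
Picture frame (8x10) €14.25: other taxable items → 9.5% → €1.35
Camping tent (2-person) €236.52: athletic equipment, €100.00 or more → 7.75% → €18.33
Subtotal = €566.30; tax = €37.52; total due = €603.82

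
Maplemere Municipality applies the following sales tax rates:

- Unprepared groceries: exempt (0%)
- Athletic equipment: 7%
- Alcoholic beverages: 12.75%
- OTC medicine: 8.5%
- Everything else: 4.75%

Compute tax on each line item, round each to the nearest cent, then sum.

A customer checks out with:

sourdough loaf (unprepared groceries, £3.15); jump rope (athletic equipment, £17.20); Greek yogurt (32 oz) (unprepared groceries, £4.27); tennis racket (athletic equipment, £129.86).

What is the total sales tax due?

£10.29

Sourdough loaf £3.15: unprepared groceries → 0% → £0.00
Jump rope £17.20: athletic equipment → 7% → £1.20
Greek yogurt (32 oz) £4.27: unprepared groceries → 0% → £0.00
Tennis racket £129.86: athletic equipment → 7% → £9.09
Total tax = £1.20 + £9.09 = £10.29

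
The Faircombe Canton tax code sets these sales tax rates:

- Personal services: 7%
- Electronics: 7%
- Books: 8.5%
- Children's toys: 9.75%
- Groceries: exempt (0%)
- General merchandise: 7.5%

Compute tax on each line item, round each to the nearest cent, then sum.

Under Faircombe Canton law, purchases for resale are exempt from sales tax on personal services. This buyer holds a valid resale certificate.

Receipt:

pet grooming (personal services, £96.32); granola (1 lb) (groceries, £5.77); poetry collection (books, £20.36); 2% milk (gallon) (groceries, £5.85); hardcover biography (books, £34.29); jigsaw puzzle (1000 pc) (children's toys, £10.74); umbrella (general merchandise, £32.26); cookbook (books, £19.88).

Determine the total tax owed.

Pet grooming £96.32: personal services, buyer-exempt → 0% → £0.00
Granola (1 lb) £5.77: groceries → 0% → £0.00
Poetry collection £20.36: books → 8.5% → £1.73
2% milk (gallon) £5.85: groceries → 0% → £0.00
Hardcover biography £34.29: books → 8.5% → £2.91
Jigsaw puzzle (1000 pc) £10.74: children's toys → 9.75% → £1.05
Umbrella £32.26: general merchandise → 7.5% → £2.42
Cookbook £19.88: books → 8.5% → £1.69
Total tax = £1.73 + £2.91 + £1.05 + £2.42 + £1.69 = £9.80

£9.80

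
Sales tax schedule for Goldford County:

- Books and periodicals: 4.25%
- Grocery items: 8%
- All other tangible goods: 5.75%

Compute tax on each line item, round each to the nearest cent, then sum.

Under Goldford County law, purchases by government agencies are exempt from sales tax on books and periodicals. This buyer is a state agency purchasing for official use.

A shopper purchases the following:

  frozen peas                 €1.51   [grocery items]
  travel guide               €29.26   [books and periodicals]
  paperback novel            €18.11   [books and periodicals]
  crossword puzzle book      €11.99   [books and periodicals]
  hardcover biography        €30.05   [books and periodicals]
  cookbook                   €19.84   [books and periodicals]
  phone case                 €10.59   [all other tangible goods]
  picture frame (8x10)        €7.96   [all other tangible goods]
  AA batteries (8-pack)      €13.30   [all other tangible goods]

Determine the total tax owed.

Frozen peas €1.51: grocery items → 8% → €0.12
Travel guide €29.26: books and periodicals, buyer-exempt → 0% → €0.00
Paperback novel €18.11: books and periodicals, buyer-exempt → 0% → €0.00
Crossword puzzle book €11.99: books and periodicals, buyer-exempt → 0% → €0.00
Hardcover biography €30.05: books and periodicals, buyer-exempt → 0% → €0.00
Cookbook €19.84: books and periodicals, buyer-exempt → 0% → €0.00
Phone case €10.59: all other tangible goods → 5.75% → €0.61
Picture frame (8x10) €7.96: all other tangible goods → 5.75% → €0.46
AA batteries (8-pack) €13.30: all other tangible goods → 5.75% → €0.76
Total tax = €0.12 + €0.61 + €0.46 + €0.76 = €1.95

€1.95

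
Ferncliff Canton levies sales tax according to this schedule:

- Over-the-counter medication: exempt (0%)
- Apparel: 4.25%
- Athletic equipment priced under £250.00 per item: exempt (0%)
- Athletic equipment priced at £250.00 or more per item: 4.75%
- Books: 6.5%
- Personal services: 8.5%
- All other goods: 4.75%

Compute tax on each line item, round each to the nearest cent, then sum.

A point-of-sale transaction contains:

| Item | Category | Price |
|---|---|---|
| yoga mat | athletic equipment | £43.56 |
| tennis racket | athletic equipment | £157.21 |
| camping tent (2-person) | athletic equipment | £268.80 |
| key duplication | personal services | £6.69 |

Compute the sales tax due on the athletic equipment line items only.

Yoga mat £43.56: athletic equipment, under £250.00 → 0% → £0.00
Tennis racket £157.21: athletic equipment, under £250.00 → 0% → £0.00
Camping tent (2-person) £268.80: athletic equipment, £250.00 or more → 4.75% → £12.77
Tax on athletic equipment = £0.00 + £0.00 + £12.77 = £12.77

£12.77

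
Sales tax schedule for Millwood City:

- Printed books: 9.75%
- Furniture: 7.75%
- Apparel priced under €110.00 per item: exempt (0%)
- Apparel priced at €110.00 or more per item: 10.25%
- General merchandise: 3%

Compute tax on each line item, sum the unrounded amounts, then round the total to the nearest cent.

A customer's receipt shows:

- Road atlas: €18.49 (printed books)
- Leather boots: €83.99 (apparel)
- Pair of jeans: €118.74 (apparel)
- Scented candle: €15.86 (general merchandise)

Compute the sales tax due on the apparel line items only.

Leather boots €83.99: apparel, under €110.00 → 0% → €0.00
Pair of jeans €118.74: apparel, €110.00 or more → 10.25% → €12.17085
Tax on apparel: unrounded sum = €12.17085 → €12.17

€12.17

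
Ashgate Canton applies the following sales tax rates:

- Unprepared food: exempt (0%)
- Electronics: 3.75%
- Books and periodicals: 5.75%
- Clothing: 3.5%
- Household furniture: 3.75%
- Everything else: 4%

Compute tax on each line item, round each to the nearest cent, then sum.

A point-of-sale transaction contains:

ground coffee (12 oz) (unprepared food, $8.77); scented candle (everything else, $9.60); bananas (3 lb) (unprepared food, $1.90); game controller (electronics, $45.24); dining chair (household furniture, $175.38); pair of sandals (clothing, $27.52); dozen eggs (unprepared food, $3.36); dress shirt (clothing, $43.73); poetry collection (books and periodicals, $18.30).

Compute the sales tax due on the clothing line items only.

$2.49

Pair of sandals $27.52: clothing → 3.5% → $0.96
Dress shirt $43.73: clothing → 3.5% → $1.53
Tax on clothing = $0.96 + $1.53 = $2.49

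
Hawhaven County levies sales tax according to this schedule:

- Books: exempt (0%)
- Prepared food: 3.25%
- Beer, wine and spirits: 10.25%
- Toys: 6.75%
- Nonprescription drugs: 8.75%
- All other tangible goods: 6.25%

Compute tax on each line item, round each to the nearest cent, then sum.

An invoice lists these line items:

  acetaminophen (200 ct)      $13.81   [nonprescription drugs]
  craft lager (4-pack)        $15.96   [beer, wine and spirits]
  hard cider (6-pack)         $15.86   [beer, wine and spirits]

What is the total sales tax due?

Acetaminophen (200 ct) $13.81: nonprescription drugs → 8.75% → $1.21
Craft lager (4-pack) $15.96: beer, wine and spirits → 10.25% → $1.64
Hard cider (6-pack) $15.86: beer, wine and spirits → 10.25% → $1.63
Total tax = $1.21 + $1.64 + $1.63 = $4.48

$4.48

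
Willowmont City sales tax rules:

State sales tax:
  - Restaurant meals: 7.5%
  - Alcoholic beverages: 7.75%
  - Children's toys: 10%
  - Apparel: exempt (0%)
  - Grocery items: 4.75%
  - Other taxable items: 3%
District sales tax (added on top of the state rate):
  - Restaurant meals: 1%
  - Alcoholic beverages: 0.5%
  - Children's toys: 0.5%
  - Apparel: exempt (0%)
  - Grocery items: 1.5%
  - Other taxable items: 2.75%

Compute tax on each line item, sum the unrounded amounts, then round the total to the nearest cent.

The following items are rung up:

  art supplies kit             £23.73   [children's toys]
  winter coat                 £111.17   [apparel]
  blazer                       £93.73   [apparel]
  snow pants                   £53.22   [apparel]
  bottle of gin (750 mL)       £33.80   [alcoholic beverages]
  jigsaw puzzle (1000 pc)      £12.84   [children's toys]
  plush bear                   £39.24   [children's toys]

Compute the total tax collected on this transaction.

Art supplies kit £23.73: children's toys → 10% + 0.5% district = 10.5% → £2.49165
Winter coat £111.17: apparel → 0% + 0% district = 0% → £0.00
Blazer £93.73: apparel → 0% + 0% district = 0% → £0.00
Snow pants £53.22: apparel → 0% + 0% district = 0% → £0.00
Bottle of gin (750 mL) £33.80: alcoholic beverages → 7.75% + 0.5% district = 8.25% → £2.7885
Jigsaw puzzle (1000 pc) £12.84: children's toys → 10% + 0.5% district = 10.5% → £1.3482
Plush bear £39.24: children's toys → 10% + 0.5% district = 10.5% → £4.1202
Unrounded tax sum = £10.74855 → £10.75

£10.75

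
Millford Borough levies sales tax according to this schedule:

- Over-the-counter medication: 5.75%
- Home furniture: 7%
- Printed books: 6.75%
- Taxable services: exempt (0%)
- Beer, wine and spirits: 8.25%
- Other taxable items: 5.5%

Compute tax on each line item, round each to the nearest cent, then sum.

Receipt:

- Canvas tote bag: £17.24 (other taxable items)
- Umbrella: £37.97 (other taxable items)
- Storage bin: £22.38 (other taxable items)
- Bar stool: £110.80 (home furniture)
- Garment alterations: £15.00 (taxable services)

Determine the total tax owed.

Canvas tote bag £17.24: other taxable items → 5.5% → £0.95
Umbrella £37.97: other taxable items → 5.5% → £2.09
Storage bin £22.38: other taxable items → 5.5% → £1.23
Bar stool £110.80: home furniture → 7% → £7.76
Garment alterations £15.00: taxable services → 0% → £0.00
Total tax = £0.95 + £2.09 + £1.23 + £7.76 = £12.03

£12.03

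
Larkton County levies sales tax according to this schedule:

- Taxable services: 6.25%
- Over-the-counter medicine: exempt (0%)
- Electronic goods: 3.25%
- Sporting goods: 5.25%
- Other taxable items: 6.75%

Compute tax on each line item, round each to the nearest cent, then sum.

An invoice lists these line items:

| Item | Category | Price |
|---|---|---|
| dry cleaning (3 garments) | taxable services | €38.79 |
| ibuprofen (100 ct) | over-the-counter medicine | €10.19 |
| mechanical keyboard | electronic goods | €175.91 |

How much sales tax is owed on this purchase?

Dry cleaning (3 garments) €38.79: taxable services → 6.25% → €2.42
Ibuprofen (100 ct) €10.19: over-the-counter medicine → 0% → €0.00
Mechanical keyboard €175.91: electronic goods → 3.25% → €5.72
Total tax = €2.42 + €5.72 = €8.14

€8.14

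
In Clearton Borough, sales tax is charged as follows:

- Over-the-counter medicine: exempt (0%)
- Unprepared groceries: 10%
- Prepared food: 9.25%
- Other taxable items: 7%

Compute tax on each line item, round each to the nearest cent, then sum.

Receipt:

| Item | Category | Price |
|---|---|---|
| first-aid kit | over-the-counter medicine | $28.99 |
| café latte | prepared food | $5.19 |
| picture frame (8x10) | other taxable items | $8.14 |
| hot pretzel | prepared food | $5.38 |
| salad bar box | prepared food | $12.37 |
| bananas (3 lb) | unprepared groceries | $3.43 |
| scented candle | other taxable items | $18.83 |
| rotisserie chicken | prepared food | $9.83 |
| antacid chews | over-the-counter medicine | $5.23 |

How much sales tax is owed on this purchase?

First-aid kit $28.99: over-the-counter medicine → 0% → $0.00
Café latte $5.19: prepared food → 9.25% → $0.48
Picture frame (8x10) $8.14: other taxable items → 7% → $0.57
Hot pretzel $5.38: prepared food → 9.25% → $0.50
Salad bar box $12.37: prepared food → 9.25% → $1.14
Bananas (3 lb) $3.43: unprepared groceries → 10% → $0.34
Scented candle $18.83: other taxable items → 7% → $1.32
Rotisserie chicken $9.83: prepared food → 9.25% → $0.91
Antacid chews $5.23: over-the-counter medicine → 0% → $0.00
Total tax = $0.48 + $0.57 + $0.50 + $1.14 + $0.34 + $1.32 + $0.91 = $5.26

$5.26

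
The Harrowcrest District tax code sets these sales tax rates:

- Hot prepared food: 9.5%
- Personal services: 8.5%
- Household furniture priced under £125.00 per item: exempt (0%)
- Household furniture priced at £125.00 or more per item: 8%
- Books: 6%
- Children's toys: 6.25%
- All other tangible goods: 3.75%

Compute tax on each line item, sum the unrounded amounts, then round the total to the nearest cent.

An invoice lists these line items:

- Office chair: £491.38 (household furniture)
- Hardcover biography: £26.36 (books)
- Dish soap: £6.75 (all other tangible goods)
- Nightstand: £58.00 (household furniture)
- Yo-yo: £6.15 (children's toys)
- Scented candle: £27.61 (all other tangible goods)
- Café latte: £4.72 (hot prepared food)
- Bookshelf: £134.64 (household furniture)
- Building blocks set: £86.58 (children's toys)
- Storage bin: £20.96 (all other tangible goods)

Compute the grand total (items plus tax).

£923.13

Office chair £491.38: household furniture, £125.00 or more → 8% → £39.3104
Hardcover biography £26.36: books → 6% → £1.5816
Dish soap £6.75: all other tangible goods → 3.75% → £0.253125
Nightstand £58.00: household furniture, under £125.00 → 0% → £0.00
Yo-yo £6.15: children's toys → 6.25% → £0.384375
Scented candle £27.61: all other tangible goods → 3.75% → £1.035375
Café latte £4.72: hot prepared food → 9.5% → £0.4484
Bookshelf £134.64: household furniture, £125.00 or more → 8% → £10.7712
Building blocks set £86.58: children's toys → 6.25% → £5.41125
Storage bin £20.96: all other tangible goods → 3.75% → £0.786
Subtotal = £863.15; unrounded tax = £59.981725 → £59.98; total due = £923.13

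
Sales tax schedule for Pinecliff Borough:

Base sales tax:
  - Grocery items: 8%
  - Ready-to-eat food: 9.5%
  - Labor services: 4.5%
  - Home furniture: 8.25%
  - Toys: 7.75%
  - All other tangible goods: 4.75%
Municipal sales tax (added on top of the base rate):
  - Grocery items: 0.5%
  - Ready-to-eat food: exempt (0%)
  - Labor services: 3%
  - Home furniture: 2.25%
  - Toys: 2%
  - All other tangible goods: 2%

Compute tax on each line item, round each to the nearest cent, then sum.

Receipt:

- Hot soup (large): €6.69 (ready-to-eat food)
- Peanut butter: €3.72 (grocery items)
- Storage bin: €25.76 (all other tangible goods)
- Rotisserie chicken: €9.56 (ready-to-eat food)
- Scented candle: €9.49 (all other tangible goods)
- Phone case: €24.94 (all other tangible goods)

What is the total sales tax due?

€5.93

Hot soup (large) €6.69: ready-to-eat food → 9.5% + 0% municipal = 9.5% → €0.64
Peanut butter €3.72: grocery items → 8% + 0.5% municipal = 8.5% → €0.32
Storage bin €25.76: all other tangible goods → 4.75% + 2% municipal = 6.75% → €1.74
Rotisserie chicken €9.56: ready-to-eat food → 9.5% + 0% municipal = 9.5% → €0.91
Scented candle €9.49: all other tangible goods → 4.75% + 2% municipal = 6.75% → €0.64
Phone case €24.94: all other tangible goods → 4.75% + 2% municipal = 6.75% → €1.68
Total tax = €0.64 + €0.32 + €1.74 + €0.91 + €0.64 + €1.68 = €5.93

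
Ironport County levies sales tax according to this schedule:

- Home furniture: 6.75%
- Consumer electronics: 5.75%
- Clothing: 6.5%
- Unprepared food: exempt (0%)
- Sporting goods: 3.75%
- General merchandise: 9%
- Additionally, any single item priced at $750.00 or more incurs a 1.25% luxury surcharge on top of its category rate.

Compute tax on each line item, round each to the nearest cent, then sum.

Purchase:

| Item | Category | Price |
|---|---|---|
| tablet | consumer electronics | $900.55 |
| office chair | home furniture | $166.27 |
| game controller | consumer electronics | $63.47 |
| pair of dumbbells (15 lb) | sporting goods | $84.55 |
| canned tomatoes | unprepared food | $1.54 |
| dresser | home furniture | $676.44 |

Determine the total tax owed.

Tablet $900.55: consumer electronics → 5.75% + 1.25% surcharge = 7% → $63.04
Office chair $166.27: home furniture → 6.75% → $11.22
Game controller $63.47: consumer electronics → 5.75% → $3.65
Pair of dumbbells (15 lb) $84.55: sporting goods → 3.75% → $3.17
Canned tomatoes $1.54: unprepared food → 0% → $0.00
Dresser $676.44: home furniture → 6.75% → $45.66
Total tax = $63.04 + $11.22 + $3.65 + $3.17 + $45.66 = $126.74

$126.74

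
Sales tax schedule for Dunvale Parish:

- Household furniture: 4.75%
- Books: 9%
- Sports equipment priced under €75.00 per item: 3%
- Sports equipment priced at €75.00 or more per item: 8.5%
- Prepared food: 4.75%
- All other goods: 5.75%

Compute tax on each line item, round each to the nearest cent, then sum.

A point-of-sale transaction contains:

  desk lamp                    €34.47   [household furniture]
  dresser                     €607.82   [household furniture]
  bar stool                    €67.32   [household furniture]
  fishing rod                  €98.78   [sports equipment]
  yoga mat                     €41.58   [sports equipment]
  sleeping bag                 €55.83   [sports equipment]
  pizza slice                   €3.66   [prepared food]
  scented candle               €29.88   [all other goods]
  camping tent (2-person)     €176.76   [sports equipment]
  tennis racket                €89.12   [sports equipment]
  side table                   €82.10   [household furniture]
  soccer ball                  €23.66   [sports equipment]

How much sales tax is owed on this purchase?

€74.13

Desk lamp €34.47: household furniture → 4.75% → €1.64
Dresser €607.82: household furniture → 4.75% → €28.87
Bar stool €67.32: household furniture → 4.75% → €3.20
Fishing rod €98.78: sports equipment, €75.00 or more → 8.5% → €8.40
Yoga mat €41.58: sports equipment, under €75.00 → 3% → €1.25
Sleeping bag €55.83: sports equipment, under €75.00 → 3% → €1.67
Pizza slice €3.66: prepared food → 4.75% → €0.17
Scented candle €29.88: all other goods → 5.75% → €1.72
Camping tent (2-person) €176.76: sports equipment, €75.00 or more → 8.5% → €15.02
Tennis racket €89.12: sports equipment, €75.00 or more → 8.5% → €7.58
Side table €82.10: household furniture → 4.75% → €3.90
Soccer ball €23.66: sports equipment, under €75.00 → 3% → €0.71
Total tax = €1.64 + €28.87 + €3.20 + €8.40 + €1.25 + €1.67 + €0.17 + €1.72 + €15.02 + €7.58 + €3.90 + €0.71 = €74.13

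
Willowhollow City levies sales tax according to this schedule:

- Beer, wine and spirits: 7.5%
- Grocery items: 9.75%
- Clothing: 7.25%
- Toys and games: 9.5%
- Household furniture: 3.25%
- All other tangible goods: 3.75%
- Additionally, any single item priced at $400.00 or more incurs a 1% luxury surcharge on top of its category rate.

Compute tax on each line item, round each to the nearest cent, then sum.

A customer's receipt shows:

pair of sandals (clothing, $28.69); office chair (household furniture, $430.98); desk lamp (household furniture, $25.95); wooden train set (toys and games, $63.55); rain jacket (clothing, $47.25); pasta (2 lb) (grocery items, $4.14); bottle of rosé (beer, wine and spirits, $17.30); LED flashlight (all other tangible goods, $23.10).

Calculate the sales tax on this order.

Pair of sandals $28.69: clothing → 7.25% → $2.08
Office chair $430.98: household furniture → 3.25% + 1% surcharge = 4.25% → $18.32
Desk lamp $25.95: household furniture → 3.25% → $0.84
Wooden train set $63.55: toys and games → 9.5% → $6.04
Rain jacket $47.25: clothing → 7.25% → $3.43
Pasta (2 lb) $4.14: grocery items → 9.75% → $0.40
Bottle of rosé $17.30: beer, wine and spirits → 7.5% → $1.30
LED flashlight $23.10: all other tangible goods → 3.75% → $0.87
Total tax = $2.08 + $18.32 + $0.84 + $6.04 + $3.43 + $0.40 + $1.30 + $0.87 = $33.28

$33.28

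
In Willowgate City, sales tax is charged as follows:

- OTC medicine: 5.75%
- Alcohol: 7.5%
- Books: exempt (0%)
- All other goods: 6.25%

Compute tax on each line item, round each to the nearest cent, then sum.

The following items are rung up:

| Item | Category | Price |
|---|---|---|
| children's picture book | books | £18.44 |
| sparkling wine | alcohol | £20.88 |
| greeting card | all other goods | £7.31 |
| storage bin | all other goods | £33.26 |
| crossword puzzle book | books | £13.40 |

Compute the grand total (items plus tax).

£97.40

Children's picture book £18.44: books → 0% → £0.00
Sparkling wine £20.88: alcohol → 7.5% → £1.57
Greeting card £7.31: all other goods → 6.25% → £0.46
Storage bin £33.26: all other goods → 6.25% → £2.08
Crossword puzzle book £13.40: books → 0% → £0.00
Subtotal = £93.29; tax = £4.11; total due = £97.40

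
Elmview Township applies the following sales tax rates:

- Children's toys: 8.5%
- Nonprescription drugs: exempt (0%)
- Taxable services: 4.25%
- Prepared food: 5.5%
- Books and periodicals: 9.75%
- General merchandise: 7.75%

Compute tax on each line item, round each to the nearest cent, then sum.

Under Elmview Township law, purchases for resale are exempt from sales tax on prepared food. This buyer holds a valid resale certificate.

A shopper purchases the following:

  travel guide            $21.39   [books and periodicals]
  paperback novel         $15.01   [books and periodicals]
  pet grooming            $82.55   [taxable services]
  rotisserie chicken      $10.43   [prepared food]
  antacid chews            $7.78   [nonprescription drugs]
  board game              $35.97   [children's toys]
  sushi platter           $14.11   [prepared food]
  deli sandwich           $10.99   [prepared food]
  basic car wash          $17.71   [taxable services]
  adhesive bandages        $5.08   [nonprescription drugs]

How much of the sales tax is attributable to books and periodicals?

Travel guide $21.39: books and periodicals → 9.75% → $2.09
Paperback novel $15.01: books and periodicals → 9.75% → $1.46
Tax on books and periodicals = $2.09 + $1.46 = $3.55

$3.55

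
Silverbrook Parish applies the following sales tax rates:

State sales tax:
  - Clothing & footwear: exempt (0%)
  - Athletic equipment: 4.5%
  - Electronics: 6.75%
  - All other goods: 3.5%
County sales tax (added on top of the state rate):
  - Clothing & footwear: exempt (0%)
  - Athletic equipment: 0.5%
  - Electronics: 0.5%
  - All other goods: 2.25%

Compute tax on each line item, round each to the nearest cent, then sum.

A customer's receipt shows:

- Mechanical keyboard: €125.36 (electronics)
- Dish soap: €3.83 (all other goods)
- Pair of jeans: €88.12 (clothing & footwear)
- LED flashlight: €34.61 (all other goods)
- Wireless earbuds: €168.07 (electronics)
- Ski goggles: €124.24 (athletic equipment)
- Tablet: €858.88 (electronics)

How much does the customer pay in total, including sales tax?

€1495.08

Mechanical keyboard €125.36: electronics → 6.75% + 0.5% county = 7.25% → €9.09
Dish soap €3.83: all other goods → 3.5% + 2.25% county = 5.75% → €0.22
Pair of jeans €88.12: clothing & footwear → 0% + 0% county = 0% → €0.00
LED flashlight €34.61: all other goods → 3.5% + 2.25% county = 5.75% → €1.99
Wireless earbuds €168.07: electronics → 6.75% + 0.5% county = 7.25% → €12.19
Ski goggles €124.24: athletic equipment → 4.5% + 0.5% county = 5% → €6.21
Tablet €858.88: electronics → 6.75% + 0.5% county = 7.25% → €62.27
Subtotal = €1403.11; tax = €91.97; total due = €1495.08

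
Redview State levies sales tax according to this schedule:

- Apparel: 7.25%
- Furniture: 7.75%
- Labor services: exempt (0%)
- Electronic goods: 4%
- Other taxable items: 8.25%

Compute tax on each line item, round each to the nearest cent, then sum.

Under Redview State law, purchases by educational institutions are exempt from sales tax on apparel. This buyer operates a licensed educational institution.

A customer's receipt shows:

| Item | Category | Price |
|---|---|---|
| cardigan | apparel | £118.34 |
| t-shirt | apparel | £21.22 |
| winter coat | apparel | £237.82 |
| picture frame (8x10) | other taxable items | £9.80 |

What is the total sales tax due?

£0.81

Cardigan £118.34: apparel, buyer-exempt → 0% → £0.00
T-shirt £21.22: apparel, buyer-exempt → 0% → £0.00
Winter coat £237.82: apparel, buyer-exempt → 0% → £0.00
Picture frame (8x10) £9.80: other taxable items → 8.25% → £0.81
Total tax = £0.81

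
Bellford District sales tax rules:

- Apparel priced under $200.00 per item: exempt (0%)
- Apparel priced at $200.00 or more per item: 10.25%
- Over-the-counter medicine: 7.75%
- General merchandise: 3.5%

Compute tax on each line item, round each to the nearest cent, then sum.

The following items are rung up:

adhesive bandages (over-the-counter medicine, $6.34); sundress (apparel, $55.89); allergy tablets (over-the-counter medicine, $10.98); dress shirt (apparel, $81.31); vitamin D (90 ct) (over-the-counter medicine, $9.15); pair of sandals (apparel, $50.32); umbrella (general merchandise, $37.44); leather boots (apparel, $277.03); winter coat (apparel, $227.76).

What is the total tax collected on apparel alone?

Sundress $55.89: apparel, under $200.00 → 0% → $0.00
Dress shirt $81.31: apparel, under $200.00 → 0% → $0.00
Pair of sandals $50.32: apparel, under $200.00 → 0% → $0.00
Leather boots $277.03: apparel, $200.00 or more → 10.25% → $28.40
Winter coat $227.76: apparel, $200.00 or more → 10.25% → $23.35
Tax on apparel = $0.00 + $0.00 + $0.00 + $28.40 + $23.35 = $51.75

$51.75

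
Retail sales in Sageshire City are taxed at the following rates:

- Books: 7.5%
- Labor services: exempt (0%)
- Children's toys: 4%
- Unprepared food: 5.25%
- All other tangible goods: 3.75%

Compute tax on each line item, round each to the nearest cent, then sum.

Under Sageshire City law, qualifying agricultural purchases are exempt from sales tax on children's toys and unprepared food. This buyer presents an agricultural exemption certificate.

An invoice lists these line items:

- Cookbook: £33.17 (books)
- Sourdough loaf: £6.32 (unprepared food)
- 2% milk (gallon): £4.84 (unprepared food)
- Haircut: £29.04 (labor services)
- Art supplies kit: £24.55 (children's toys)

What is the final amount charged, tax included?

Cookbook £33.17: books → 7.5% → £2.49
Sourdough loaf £6.32: unprepared food, buyer-exempt → 0% → £0.00
2% milk (gallon) £4.84: unprepared food, buyer-exempt → 0% → £0.00
Haircut £29.04: labor services → 0% → £0.00
Art supplies kit £24.55: children's toys, buyer-exempt → 0% → £0.00
Subtotal = £97.92; tax = £2.49; total due = £100.41

£100.41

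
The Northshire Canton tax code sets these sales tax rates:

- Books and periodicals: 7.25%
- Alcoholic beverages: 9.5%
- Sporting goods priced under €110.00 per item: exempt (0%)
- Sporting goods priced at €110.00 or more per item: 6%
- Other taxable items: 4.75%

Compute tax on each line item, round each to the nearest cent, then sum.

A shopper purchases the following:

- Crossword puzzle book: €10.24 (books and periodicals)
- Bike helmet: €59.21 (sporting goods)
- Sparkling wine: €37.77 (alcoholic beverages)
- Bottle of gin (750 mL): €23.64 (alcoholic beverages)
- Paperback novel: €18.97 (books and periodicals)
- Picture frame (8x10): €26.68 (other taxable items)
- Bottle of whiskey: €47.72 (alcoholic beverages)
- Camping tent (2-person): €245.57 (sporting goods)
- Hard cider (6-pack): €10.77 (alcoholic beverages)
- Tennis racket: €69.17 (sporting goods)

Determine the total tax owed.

€29.51

Crossword puzzle book €10.24: books and periodicals → 7.25% → €0.74
Bike helmet €59.21: sporting goods, under €110.00 → 0% → €0.00
Sparkling wine €37.77: alcoholic beverages → 9.5% → €3.59
Bottle of gin (750 mL) €23.64: alcoholic beverages → 9.5% → €2.25
Paperback novel €18.97: books and periodicals → 7.25% → €1.38
Picture frame (8x10) €26.68: other taxable items → 4.75% → €1.27
Bottle of whiskey €47.72: alcoholic beverages → 9.5% → €4.53
Camping tent (2-person) €245.57: sporting goods, €110.00 or more → 6% → €14.73
Hard cider (6-pack) €10.77: alcoholic beverages → 9.5% → €1.02
Tennis racket €69.17: sporting goods, under €110.00 → 0% → €0.00
Total tax = €0.74 + €3.59 + €2.25 + €1.38 + €1.27 + €4.53 + €14.73 + €1.02 = €29.51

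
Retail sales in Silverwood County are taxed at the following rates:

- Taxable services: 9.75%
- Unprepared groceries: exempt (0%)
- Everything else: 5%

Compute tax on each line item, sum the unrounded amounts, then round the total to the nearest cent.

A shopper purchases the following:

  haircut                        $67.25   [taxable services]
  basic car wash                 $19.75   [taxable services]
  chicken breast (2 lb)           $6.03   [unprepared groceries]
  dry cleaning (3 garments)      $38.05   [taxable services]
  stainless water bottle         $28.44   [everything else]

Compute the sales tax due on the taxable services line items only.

$12.19

Haircut $67.25: taxable services → 9.75% → $6.556875
Basic car wash $19.75: taxable services → 9.75% → $1.925625
Dry cleaning (3 garments) $38.05: taxable services → 9.75% → $3.709875
Tax on taxable services: unrounded sum = $12.192375 → $12.19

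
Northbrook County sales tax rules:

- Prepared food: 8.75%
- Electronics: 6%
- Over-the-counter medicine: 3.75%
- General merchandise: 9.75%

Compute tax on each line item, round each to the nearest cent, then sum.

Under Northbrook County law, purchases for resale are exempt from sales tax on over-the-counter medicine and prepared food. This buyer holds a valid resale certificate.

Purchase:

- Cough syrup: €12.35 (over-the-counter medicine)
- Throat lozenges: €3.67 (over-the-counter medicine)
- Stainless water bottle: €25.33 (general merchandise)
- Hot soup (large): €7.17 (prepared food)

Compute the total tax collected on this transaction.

€2.47

Cough syrup €12.35: over-the-counter medicine, buyer-exempt → 0% → €0.00
Throat lozenges €3.67: over-the-counter medicine, buyer-exempt → 0% → €0.00
Stainless water bottle €25.33: general merchandise → 9.75% → €2.47
Hot soup (large) €7.17: prepared food, buyer-exempt → 0% → €0.00
Total tax = €2.47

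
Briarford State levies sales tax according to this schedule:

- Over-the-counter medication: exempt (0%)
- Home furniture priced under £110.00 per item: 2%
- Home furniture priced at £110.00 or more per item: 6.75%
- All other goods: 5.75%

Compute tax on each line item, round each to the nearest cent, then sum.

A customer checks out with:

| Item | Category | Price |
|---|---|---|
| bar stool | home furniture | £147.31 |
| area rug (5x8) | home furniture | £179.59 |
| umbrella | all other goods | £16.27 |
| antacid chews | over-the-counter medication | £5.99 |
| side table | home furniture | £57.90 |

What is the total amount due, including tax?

£431.22

Bar stool £147.31: home furniture, £110.00 or more → 6.75% → £9.94
Area rug (5x8) £179.59: home furniture, £110.00 or more → 6.75% → £12.12
Umbrella £16.27: all other goods → 5.75% → £0.94
Antacid chews £5.99: over-the-counter medication → 0% → £0.00
Side table £57.90: home furniture, under £110.00 → 2% → £1.16
Subtotal = £407.06; tax = £24.16; total due = £431.22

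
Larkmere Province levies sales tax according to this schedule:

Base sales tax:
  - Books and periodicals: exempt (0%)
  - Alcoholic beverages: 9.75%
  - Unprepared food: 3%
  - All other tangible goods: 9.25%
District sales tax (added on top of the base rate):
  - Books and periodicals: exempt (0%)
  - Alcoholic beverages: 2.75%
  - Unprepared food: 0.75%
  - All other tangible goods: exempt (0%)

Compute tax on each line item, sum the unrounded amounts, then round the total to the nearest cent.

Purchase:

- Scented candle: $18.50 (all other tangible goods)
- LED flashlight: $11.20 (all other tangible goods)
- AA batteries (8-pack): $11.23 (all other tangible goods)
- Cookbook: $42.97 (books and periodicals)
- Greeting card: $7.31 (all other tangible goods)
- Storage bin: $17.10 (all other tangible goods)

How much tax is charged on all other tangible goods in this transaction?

Scented candle $18.50: all other tangible goods → 9.25% + 0% district = 9.25% → $1.71125
LED flashlight $11.20: all other tangible goods → 9.25% + 0% district = 9.25% → $1.036
AA batteries (8-pack) $11.23: all other tangible goods → 9.25% + 0% district = 9.25% → $1.038775
Greeting card $7.31: all other tangible goods → 9.25% + 0% district = 9.25% → $0.676175
Storage bin $17.10: all other tangible goods → 9.25% + 0% district = 9.25% → $1.58175
Tax on all other tangible goods: unrounded sum = $6.04395 → $6.04

$6.04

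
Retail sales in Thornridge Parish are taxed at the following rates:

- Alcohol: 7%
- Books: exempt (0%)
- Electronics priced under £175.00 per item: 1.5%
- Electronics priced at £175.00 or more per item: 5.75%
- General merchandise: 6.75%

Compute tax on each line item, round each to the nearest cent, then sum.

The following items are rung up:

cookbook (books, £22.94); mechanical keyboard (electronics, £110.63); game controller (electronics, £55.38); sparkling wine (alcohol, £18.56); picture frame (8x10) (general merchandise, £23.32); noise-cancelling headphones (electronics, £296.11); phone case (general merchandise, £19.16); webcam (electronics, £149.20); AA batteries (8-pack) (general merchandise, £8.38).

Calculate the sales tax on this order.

Cookbook £22.94: books → 0% → £0.00
Mechanical keyboard £110.63: electronics, under £175.00 → 1.5% → £1.66
Game controller £55.38: electronics, under £175.00 → 1.5% → £0.83
Sparkling wine £18.56: alcohol → 7% → £1.30
Picture frame (8x10) £23.32: general merchandise → 6.75% → £1.57
Noise-cancelling headphones £296.11: electronics, £175.00 or more → 5.75% → £17.03
Phone case £19.16: general merchandise → 6.75% → £1.29
Webcam £149.20: electronics, under £175.00 → 1.5% → £2.24
AA batteries (8-pack) £8.38: general merchandise → 6.75% → £0.57
Total tax = £1.66 + £0.83 + £1.30 + £1.57 + £17.03 + £1.29 + £2.24 + £0.57 = £26.49

£26.49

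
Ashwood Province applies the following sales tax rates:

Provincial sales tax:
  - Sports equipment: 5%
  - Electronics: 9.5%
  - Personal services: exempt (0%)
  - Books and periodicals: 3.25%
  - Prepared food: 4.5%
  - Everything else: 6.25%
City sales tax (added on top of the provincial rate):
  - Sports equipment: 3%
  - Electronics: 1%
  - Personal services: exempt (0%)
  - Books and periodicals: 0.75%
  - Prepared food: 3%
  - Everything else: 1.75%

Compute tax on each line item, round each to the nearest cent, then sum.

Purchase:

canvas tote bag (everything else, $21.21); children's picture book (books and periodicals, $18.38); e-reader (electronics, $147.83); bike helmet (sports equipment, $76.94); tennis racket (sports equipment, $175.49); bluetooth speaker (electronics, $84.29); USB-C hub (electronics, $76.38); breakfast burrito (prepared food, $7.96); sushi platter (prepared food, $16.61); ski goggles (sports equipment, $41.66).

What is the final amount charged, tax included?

$726.96

Canvas tote bag $21.21: everything else → 6.25% + 1.75% city = 8% → $1.70
Children's picture book $18.38: books and periodicals → 3.25% + 0.75% city = 4% → $0.74
E-reader $147.83: electronics → 9.5% + 1% city = 10.5% → $15.52
Bike helmet $76.94: sports equipment → 5% + 3% city = 8% → $6.16
Tennis racket $175.49: sports equipment → 5% + 3% city = 8% → $14.04
Bluetooth speaker $84.29: electronics → 9.5% + 1% city = 10.5% → $8.85
USB-C hub $76.38: electronics → 9.5% + 1% city = 10.5% → $8.02
Breakfast burrito $7.96: prepared food → 4.5% + 3% city = 7.5% → $0.60
Sushi platter $16.61: prepared food → 4.5% + 3% city = 7.5% → $1.25
Ski goggles $41.66: sports equipment → 5% + 3% city = 8% → $3.33
Subtotal = $666.75; tax = $60.21; total due = $726.96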